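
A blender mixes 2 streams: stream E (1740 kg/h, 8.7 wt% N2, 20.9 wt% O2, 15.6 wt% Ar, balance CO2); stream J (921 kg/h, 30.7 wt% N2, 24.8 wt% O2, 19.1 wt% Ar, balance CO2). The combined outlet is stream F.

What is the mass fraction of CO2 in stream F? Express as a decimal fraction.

Total flow out = 1740 + 921 = 2661 kg/h.
CO2 in = 1740×0.548 + 921×0.254 = 1187.5 kg/h.
CO2 mass fraction in F = 1187.5/2661 = 0.446.

0.446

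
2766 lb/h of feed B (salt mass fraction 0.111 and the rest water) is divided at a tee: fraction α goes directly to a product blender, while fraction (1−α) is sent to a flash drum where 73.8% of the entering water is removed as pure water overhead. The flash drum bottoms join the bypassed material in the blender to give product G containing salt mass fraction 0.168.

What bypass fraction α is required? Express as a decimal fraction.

All 2766×0.111 = 307.03 lb/h of salt reaches G, so G = 307.03/0.168 = 1827.5 lb/h and vapour = 938.46 lb/h.
The evaporator receives (1−α)·2766 of feed at 0.889 water and removes 0.738 of that water:
0.738×0.889×(1−α)×2766 = 938.46
(1−α) = 938.46/1814.7 = 0.5171;  α = 0.4829.

0.483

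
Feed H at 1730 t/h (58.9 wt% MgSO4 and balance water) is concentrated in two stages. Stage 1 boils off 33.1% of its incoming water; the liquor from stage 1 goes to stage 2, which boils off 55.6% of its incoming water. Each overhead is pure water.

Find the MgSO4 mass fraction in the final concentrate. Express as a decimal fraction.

water in feed = 1730×0.411 = 711.03 t/h.
After stage 1: water left = (1−0.331)×711.03 = 475.68; stream total = 1494.6 t/h.
After stage 2: water left = (1−0.556)×475.68 = 211.2; final concentrate = 1230.2 t/h.
MgSO4 fraction = 1019/1230.2 = 0.8283.

0.8283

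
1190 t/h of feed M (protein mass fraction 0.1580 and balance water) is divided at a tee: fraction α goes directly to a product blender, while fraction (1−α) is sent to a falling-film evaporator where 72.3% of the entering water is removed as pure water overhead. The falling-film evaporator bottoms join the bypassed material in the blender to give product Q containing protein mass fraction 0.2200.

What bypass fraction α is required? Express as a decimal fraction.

0.537

All 1190×0.158 = 188.02 t/h of protein reaches Q, so Q = 188.02/0.220 = 854.64 t/h and vapour = 335.36 t/h.
The evaporator receives (1−α)·1190 of feed at 0.842 water and removes 0.723 of that water:
0.723×0.842×(1−α)×1190 = 335.36
(1−α) = 335.36/724.43 = 0.4629;  α = 0.5371.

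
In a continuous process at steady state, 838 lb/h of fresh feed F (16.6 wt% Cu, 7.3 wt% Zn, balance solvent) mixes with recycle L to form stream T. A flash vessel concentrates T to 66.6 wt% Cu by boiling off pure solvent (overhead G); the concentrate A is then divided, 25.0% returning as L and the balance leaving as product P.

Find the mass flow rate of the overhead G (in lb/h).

629.1 lb/h

Overall Cu balance (none leaves overhead): Cu in fresh feed = Cu in product, i.e. 838×0.166 = (1−0.250)·A·0.666.
A = 139.11/(0.666×0.750) = 278.49 lb/h.
Recycle L = 0.250×278.49 = 69.624 lb/h.
Combined feed T = 838 + 69.624 = 907.62 lb/h.
Overhead G = T − A = 907.62 − 278.49 = 629.13 lb/h.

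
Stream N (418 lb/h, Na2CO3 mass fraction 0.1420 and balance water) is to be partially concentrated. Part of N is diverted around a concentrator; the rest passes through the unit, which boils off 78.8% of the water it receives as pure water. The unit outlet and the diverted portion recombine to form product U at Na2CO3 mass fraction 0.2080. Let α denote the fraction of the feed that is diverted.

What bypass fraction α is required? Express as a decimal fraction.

0.531

All 418×0.142 = 59.356 lb/h of Na2CO3 reaches U, so U = 59.356/0.208 = 285.37 lb/h and vapour = 132.63 lb/h.
The evaporator receives (1−α)·418 of feed at 0.858 water and removes 0.788 of that water:
0.788×0.858×(1−α)×418 = 132.63
(1−α) = 132.63/282.61 = 0.4693;  α = 0.5307.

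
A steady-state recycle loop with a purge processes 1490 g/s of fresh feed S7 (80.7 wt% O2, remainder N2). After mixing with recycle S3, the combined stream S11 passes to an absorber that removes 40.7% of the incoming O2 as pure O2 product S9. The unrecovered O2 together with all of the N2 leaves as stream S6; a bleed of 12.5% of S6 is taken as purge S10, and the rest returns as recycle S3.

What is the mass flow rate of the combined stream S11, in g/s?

4800 g/s

N2 enters only via S7 and leaves only via the purge: 1490×0.193 = 0.125×(N2 in S6), and the absorber passes all N2, so N2 in S11 = N2 in S6 = 2300.6 g/s.
O2 in S11: m_A = 1490×0.807 + (1−0.125)·(1−0.407)·m_A, so m_A = 1202.4/0.4811 = 2499.2 g/s.
S11 = 2499.2 + 2300.6 = 4799.8 g/s.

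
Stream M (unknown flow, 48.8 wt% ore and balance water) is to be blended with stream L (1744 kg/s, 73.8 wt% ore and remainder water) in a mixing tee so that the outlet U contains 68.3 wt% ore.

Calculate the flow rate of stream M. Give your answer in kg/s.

Let M be the unknown flow. Total out = 1744 + M.
ore balance: 1287.1 + 0.488·M = 0.683·(1744 + M)
(0.488 − 0.683)·M = 0.683×1744 − 1287.1 = -95.92
M = -95.92 / -0.195 = 491.9 kg/s

491.9 kg/s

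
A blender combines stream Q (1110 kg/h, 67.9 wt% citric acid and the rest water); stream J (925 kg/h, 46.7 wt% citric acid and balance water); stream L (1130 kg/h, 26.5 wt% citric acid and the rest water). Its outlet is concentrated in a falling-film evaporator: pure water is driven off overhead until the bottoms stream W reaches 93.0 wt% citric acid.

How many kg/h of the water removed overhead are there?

citric acid entering = 1110×0.679 + 925×0.467 + 1130×0.265 = 1485.1 kg/h.
All citric acid reports to W, so W = 1485.1/0.930 = 1596.9 kg/h.
Total feed = 3165 kg/h; overhead = 3165 − 1596.9 = 1568.1 kg/h.

1568 kg/h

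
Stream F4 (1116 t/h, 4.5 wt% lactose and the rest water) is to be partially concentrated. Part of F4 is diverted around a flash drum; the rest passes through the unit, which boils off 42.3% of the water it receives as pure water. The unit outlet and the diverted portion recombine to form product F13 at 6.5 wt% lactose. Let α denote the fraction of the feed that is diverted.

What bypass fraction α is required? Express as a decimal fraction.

0.238

All 1116×0.045 = 50.22 t/h of lactose reaches F13, so F13 = 50.22/0.065 = 772.62 t/h and vapour = 343.38 t/h.
The evaporator receives (1−α)·1116 of feed at 0.955 water and removes 0.423 of that water:
0.423×0.955×(1−α)×1116 = 343.38
(1−α) = 343.38/450.82 = 0.7617;  α = 0.2383.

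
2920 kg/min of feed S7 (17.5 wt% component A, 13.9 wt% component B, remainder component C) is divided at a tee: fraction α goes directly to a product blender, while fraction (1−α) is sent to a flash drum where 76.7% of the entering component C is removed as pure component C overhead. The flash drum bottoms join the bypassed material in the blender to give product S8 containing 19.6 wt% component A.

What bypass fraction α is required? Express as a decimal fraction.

All 2920×0.175 = 511 kg/min of component A reaches S8, so S8 = 511/0.196 = 2607.1 kg/min and vapour = 312.86 kg/min.
The evaporator receives (1−α)·2920 of feed at 0.686 component C and removes 0.767 of that component C:
0.767×0.686×(1−α)×2920 = 312.86
(1−α) = 312.86/1536.4 = 0.2036;  α = 0.7964.

0.796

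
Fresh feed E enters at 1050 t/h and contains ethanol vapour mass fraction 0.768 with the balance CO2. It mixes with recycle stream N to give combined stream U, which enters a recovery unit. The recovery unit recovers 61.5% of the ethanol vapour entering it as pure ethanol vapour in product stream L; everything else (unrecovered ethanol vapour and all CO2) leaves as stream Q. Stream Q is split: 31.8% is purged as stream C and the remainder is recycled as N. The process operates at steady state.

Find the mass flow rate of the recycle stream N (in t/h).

CO2 enters only via E and leaves only via the purge: 1050×0.232 = 0.318×(CO2 in Q), and the recovery unit passes all CO2, so CO2 in U = CO2 in Q = 766.04 t/h.
ethanol vapour in U: m_A = 1050×0.768 + (1−0.318)·(1−0.615)·m_A, so m_A = 806.4/0.7374 = 1093.5 t/h.
Q = (1−0.615)×1093.5 + 766.04 = 1187 t/h.
Recycle N = (1−0.318)×1187 = 809.57 t/h.

809.6 t/h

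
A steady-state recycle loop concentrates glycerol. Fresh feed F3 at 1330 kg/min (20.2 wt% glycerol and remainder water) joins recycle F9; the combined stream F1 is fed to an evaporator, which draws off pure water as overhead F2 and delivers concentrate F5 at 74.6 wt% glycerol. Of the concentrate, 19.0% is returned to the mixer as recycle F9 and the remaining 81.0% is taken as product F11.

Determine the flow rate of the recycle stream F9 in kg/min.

Overall glycerol balance (none leaves overhead): glycerol in fresh feed = glycerol in product, i.e. 1330×0.202 = (1−0.190)·F5·0.746.
F5 = 268.66/(0.746×0.810) = 444.61 kg/min.
Recycle F9 = 0.190×444.61 = 84.476 kg/min.

84.48 kg/min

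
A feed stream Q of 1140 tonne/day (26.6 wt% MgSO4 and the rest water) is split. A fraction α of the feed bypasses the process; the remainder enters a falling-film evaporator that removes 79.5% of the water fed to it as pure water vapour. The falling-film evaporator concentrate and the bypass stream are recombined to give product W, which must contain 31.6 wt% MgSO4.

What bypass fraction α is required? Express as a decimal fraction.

0.729

All 1140×0.266 = 303.24 tonne/day of MgSO4 reaches W, so W = 303.24/0.316 = 959.62 tonne/day and vapour = 180.38 tonne/day.
The evaporator receives (1−α)·1140 of feed at 0.734 water and removes 0.795 of that water:
0.795×0.734×(1−α)×1140 = 180.38
(1−α) = 180.38/665.22 = 0.2712;  α = 0.7288.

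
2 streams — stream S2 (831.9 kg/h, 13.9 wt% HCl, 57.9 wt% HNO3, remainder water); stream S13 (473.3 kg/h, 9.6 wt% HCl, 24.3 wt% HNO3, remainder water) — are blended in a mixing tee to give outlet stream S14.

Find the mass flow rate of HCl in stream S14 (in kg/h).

HCl out = HCl in = 831.9×0.139 + 473.3×0.096 = 161.07 kg/h.

161.1 kg/h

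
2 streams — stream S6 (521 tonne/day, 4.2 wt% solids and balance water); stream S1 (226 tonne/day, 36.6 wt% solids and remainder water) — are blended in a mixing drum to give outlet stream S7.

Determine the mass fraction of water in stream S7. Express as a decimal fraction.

Total flow out = 521 + 226 = 747 tonne/day.
water in = 521×0.958 + 226×0.634 = 642.4 tonne/day.
water mass fraction in S7 = 642.4/747 = 0.860.

0.860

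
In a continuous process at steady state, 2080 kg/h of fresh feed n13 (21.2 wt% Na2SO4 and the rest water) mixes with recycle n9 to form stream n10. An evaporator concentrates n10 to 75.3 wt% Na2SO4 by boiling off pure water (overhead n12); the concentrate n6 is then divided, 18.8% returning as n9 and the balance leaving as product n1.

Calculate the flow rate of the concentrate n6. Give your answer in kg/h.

Overall Na2SO4 balance (none leaves overhead): Na2SO4 in fresh feed = Na2SO4 in product, i.e. 2080×0.212 = (1−0.188)·n6·0.753.
n6 = 440.96/(0.753×0.812) = 721.19 kg/h.

721.2 kg/h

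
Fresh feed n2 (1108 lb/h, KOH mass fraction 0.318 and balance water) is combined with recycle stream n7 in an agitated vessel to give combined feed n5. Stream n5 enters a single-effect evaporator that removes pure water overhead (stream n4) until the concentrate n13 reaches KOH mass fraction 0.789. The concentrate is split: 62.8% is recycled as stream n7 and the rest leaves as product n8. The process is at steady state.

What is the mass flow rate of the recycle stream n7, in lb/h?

Overall KOH balance (none leaves overhead): KOH in fresh feed = KOH in product, i.e. 1108×0.318 = (1−0.628)·n13·0.789.
n13 = 352.34/(0.789×0.372) = 1200.5 lb/h.
Recycle n7 = 0.628×1200.5 = 753.89 lb/h.

753.9 lb/h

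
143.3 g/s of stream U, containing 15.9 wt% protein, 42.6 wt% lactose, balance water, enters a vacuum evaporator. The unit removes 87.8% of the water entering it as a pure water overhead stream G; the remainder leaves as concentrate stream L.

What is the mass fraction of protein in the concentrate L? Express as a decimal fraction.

protein is not removed: 143.3×0.159 = 22.785 g/s of protein enters L.
water entering = 143.3×0.415 = 59.47 g/s; overhead removed = 0.878×59.47 = 52.214 g/s.
Concentrate = 143.3 − 52.214 = 91.086 g/s.
Mass fraction = 22.785/91.086 = 0.250.

0.250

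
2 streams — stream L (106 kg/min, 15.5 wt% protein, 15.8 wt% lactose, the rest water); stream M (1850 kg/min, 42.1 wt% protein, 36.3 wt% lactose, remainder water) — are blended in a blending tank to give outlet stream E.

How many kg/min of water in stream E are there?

water out = water in = 106×0.687 + 1850×0.216 = 472.42 kg/min.

472.4 kg/min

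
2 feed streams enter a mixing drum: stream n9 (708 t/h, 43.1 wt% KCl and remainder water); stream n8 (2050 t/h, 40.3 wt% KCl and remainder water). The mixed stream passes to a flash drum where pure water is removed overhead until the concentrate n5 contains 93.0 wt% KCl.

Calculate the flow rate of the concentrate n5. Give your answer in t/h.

KCl entering = 708×0.431 + 2050×0.403 = 1131.3 t/h.
All KCl reports to n5, so n5 = 1131.3/0.930 = 1216.4 t/h.

1216 t/h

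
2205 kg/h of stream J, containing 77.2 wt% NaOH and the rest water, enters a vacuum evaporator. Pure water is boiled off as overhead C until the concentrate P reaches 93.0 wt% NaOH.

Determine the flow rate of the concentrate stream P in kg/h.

1830 kg/h

NaOH is conserved: 2205×0.772 = 1702.3 kg/h all reports to the concentrate.
Concentrate = 1702.3/(target fraction) = 1830.4 kg/h.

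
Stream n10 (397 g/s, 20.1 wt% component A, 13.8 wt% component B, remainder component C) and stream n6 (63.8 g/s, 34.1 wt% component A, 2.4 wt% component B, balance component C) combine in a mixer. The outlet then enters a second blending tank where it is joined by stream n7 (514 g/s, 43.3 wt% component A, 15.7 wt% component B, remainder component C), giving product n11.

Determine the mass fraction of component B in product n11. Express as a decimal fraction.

0.141

Overall, product flow = 974.8 g/s.
component B in = 397×0.138 + 63.8×0.024 + 514×0.157 = 137.02 g/s.
component B fraction in n11 = 0.141.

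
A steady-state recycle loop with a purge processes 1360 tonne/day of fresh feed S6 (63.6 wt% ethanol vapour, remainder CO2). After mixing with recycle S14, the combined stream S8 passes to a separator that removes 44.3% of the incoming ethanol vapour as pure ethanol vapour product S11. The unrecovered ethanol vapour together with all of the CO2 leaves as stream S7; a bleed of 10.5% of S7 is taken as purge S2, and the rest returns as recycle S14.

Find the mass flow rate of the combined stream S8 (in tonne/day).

6439 tonne/day

CO2 enters only via S6 and leaves only via the purge: 1360×0.364 = 0.105×(CO2 in S7), and the separator passes all CO2, so CO2 in S8 = CO2 in S7 = 4714.7 tonne/day.
ethanol vapour in S8: m_A = 1360×0.636 + (1−0.105)·(1−0.443)·m_A, so m_A = 864.96/0.5015 = 1724.8 tonne/day.
S8 = 1724.8 + 4714.7 = 6439.5 tonne/day.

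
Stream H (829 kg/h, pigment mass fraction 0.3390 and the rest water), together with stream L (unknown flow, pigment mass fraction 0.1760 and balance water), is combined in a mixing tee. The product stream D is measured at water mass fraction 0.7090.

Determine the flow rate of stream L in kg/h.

Let L be the unknown flow. Total out = 829 + L.
water balance: 547.97 + 0.824·L = 0.709·(829 + L)
(0.824 − 0.709)·L = 0.709×829 − 547.97 = 39.792
L = 39.792 / 0.115 = 346.02 kg/h

346 kg/h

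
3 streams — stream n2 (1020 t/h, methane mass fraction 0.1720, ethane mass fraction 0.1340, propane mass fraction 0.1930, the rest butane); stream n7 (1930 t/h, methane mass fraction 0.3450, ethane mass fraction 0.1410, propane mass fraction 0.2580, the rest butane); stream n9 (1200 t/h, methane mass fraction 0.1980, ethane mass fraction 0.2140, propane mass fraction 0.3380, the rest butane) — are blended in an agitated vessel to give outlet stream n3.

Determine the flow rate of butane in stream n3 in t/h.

1305 t/h

butane out = butane in = 1020×0.501 + 1930×0.256 + 1200×0.250 = 1305.1 t/h.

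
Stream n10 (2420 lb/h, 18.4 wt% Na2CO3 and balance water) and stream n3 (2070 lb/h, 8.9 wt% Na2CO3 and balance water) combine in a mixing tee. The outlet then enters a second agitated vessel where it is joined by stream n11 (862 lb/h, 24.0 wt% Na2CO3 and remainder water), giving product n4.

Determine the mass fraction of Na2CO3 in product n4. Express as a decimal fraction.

Overall, product flow = 5352 lb/h.
Na2CO3 in = 2420×0.184 + 2070×0.089 + 862×0.240 = 836.39 lb/h.
Na2CO3 fraction in n4 = 0.156.

0.156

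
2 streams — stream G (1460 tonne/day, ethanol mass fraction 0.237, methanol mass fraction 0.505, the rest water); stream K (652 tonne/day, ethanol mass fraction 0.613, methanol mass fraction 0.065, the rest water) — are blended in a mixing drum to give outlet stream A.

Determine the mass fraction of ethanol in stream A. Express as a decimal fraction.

0.353

Total flow out = 1460 + 652 = 2112 tonne/day.
ethanol in = 1460×0.237 + 652×0.613 = 745.7 tonne/day.
ethanol mass fraction in A = 745.7/2112 = 0.353.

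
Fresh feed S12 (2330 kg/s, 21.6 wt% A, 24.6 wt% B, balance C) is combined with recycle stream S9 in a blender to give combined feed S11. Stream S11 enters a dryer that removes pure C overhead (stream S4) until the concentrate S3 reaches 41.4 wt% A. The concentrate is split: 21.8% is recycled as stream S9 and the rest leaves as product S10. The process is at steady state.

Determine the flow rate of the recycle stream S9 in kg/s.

338.9 kg/s

Overall A balance (none leaves overhead): A in fresh feed = A in product, i.e. 2330×0.216 = (1−0.218)·S3·0.414.
S3 = 503.28/(0.414×0.782) = 1554.5 kg/s.
Recycle S9 = 0.218×1554.5 = 338.89 kg/s.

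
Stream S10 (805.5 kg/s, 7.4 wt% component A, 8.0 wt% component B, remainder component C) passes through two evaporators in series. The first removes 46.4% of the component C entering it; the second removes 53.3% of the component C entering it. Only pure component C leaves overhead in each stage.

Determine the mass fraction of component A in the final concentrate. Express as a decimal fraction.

component C in feed = 805.5×0.846 = 681.45 kg/s.
After stage 1: component C left = (1−0.464)×681.45 = 365.26; stream total = 489.31 kg/s.
After stage 2: component C left = (1−0.533)×365.26 = 170.58; final concentrate = 294.62 kg/s.
component A fraction = 59.607/294.62 = 0.2023.

0.2023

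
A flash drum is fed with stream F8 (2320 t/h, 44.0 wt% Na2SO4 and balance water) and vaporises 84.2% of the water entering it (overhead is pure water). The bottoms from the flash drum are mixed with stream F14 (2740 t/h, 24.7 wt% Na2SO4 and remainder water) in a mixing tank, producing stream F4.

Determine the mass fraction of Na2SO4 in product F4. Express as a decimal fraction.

Vapour removed = 0.842×0.560×2320 = 1093.9 t/h; concentrate = 1226.1 t/h.
Na2SO4 reaching the mixer = 1020.8 (from concentrate) + 2740×0.247 = 1697.6 t/h.
Product flow = 1226.1 + 2740 = 3966.1 t/h; Na2SO4 fraction = 0.4280.

0.4280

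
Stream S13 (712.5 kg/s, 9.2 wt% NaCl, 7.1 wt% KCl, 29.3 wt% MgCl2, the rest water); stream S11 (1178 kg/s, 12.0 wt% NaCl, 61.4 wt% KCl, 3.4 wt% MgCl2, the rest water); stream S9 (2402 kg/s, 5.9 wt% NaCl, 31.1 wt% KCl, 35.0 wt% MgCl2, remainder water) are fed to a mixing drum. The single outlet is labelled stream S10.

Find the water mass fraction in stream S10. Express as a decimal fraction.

Total flow out = 712.5 + 1178 + 2402 = 4292.5 kg/s.
water in = 712.5×0.544 + 1178×0.232 + 2402×0.280 = 1333.5 kg/s.
water mass fraction in S10 = 1333.5/4292.5 = 0.311.

0.311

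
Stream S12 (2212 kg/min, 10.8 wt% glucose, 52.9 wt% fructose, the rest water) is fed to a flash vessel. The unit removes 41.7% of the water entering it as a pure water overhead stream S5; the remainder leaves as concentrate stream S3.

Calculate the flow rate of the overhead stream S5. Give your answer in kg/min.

334.8 kg/min

water entering = 2212×0.363 = 802.96 kg/min; overhead removed = 0.417×802.96 = 334.83 kg/min.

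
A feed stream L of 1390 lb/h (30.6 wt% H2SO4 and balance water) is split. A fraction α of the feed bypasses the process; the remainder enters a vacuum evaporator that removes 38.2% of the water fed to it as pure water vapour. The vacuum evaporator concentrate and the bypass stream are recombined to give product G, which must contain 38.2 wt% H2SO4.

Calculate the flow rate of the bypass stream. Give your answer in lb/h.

All 1390×0.306 = 425.34 lb/h of H2SO4 reaches G, so G = 425.34/0.382 = 1113.5 lb/h and vapour = 276.54 lb/h.
The evaporator receives (1−α)·1390 of feed at 0.694 water and removes 0.382 of that water:
0.382×0.694×(1−α)×1390 = 276.54
(1−α) = 276.54/368.5 = 0.7505;  α = 0.2495.
Bypass flow = 0.2495×1390 = 346.86 lb/h.

346.9 lb/h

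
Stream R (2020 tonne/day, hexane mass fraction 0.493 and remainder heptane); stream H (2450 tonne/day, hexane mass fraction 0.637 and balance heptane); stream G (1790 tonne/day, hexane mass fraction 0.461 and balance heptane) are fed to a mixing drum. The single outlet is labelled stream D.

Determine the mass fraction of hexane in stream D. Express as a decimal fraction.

0.540

Total flow out = 2020 + 2450 + 1790 = 6260 tonne/day.
hexane in = 2020×0.493 + 2450×0.637 + 1790×0.461 = 3381.7 tonne/day.
hexane mass fraction in D = 3381.7/6260 = 0.540.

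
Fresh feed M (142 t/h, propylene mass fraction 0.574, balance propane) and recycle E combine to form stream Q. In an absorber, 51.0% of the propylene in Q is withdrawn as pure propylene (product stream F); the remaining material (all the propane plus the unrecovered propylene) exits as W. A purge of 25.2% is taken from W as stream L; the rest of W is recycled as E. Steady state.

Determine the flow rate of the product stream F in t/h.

propylene in Q: m_A = 142×0.574 + (1−0.252)·(1−0.510)·m_A, so m_A = 81.508/0.6335 = 128.67 t/h.
Product F = 0.510×128.67 = 65.62 t/h.

65.62 t/h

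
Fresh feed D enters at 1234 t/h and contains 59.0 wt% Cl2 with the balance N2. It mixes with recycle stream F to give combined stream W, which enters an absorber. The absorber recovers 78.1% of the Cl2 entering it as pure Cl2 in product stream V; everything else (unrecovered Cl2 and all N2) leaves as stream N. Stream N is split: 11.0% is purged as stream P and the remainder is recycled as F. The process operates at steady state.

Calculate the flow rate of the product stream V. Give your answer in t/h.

706.3 t/h

Cl2 in W: m_A = 1234×0.590 + (1−0.110)·(1−0.781)·m_A, so m_A = 728.06/0.8051 = 904.32 t/h.
Product V = 0.781×904.32 = 706.27 t/h.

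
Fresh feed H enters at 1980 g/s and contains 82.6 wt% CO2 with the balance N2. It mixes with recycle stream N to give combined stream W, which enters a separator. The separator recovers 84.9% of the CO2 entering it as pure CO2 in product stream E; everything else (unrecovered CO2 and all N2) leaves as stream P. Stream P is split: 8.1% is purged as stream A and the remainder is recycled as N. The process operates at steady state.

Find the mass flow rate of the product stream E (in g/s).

CO2 in W: m_A = 1980×0.826 + (1−0.081)·(1−0.849)·m_A, so m_A = 1635.5/0.8612 = 1899 g/s.
Product E = 0.849×1899 = 1612.3 g/s.

1612 g/s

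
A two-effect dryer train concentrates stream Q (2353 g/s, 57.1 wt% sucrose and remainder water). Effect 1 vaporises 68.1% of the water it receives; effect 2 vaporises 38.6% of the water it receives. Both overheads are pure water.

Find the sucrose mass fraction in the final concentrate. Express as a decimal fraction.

water in feed = 2353×0.429 = 1009.4 g/s.
After stage 1: water left = (1−0.681)×1009.4 = 322.01; stream total = 1665.6 g/s.
After stage 2: water left = (1−0.386)×322.01 = 197.71; final concentrate = 1541.3 g/s.
sucrose fraction = 1343.6/1541.3 = 0.872.

0.872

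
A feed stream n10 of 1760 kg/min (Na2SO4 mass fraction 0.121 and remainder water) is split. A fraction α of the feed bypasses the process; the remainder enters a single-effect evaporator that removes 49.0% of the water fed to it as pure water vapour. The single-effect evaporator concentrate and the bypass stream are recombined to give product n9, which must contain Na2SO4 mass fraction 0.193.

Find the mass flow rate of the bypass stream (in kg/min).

235.6 kg/min

All 1760×0.121 = 212.96 kg/min of Na2SO4 reaches n9, so n9 = 212.96/0.193 = 1103.4 kg/min and vapour = 656.58 kg/min.
The evaporator receives (1−α)·1760 of feed at 0.879 water and removes 0.490 of that water:
0.490×0.879×(1−α)×1760 = 656.58
(1−α) = 656.58/758.05 = 0.8661;  α = 0.1339.
Bypass flow = 0.1339×1760 = 235.59 kg/min.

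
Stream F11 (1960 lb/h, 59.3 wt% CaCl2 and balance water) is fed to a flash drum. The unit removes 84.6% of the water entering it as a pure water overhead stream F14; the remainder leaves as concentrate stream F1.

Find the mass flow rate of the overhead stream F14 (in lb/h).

674.9 lb/h

water entering = 1960×0.407 = 797.72 lb/h; overhead removed = 0.846×797.72 = 674.87 lb/h.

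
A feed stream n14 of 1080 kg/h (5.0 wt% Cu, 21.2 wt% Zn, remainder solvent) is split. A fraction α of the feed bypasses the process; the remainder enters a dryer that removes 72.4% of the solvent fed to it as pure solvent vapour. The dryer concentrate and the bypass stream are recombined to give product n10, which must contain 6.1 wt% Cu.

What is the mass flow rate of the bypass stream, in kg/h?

715.5 kg/h

All 1080×0.050 = 54 kg/h of Cu reaches n10, so n10 = 54/0.061 = 885.25 kg/h and vapour = 194.75 kg/h.
The evaporator receives (1−α)·1080 of feed at 0.738 solvent and removes 0.724 of that solvent:
0.724×0.738×(1−α)×1080 = 194.75
(1−α) = 194.75/577.06 = 0.3375;  α = 0.6625.
Bypass flow = 0.6625×1080 = 715.5 kg/h.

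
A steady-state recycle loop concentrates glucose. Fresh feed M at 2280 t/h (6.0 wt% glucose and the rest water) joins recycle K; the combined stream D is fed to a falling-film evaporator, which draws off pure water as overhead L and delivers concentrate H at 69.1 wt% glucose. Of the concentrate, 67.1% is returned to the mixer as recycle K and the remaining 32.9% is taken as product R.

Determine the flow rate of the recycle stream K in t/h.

Overall glucose balance (none leaves overhead): glucose in fresh feed = glucose in product, i.e. 2280×0.060 = (1−0.671)·H·0.691.
H = 136.8/(0.691×0.329) = 601.74 t/h.
Recycle K = 0.671×601.74 = 403.77 t/h.

403.8 t/h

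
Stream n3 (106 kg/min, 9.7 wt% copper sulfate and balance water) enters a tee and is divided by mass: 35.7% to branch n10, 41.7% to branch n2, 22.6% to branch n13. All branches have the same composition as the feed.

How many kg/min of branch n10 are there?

37.84 kg/min

Branch n10 flow = 0.357×106 = 37.842 kg/min.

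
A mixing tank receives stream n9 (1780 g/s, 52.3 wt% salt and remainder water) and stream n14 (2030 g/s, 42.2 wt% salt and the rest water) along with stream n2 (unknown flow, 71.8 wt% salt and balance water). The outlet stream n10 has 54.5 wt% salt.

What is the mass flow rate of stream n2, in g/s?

Let n2 be the unknown flow. Total out = 3810 + n2.
salt balance: 1787.6 + 0.718·n2 = 0.545·(3810 + n2)
(0.718 − 0.545)·n2 = 0.545×3810 − 1787.6 = 288.85
n2 = 288.85 / 0.173 = 1669.7 g/s

1670 g/s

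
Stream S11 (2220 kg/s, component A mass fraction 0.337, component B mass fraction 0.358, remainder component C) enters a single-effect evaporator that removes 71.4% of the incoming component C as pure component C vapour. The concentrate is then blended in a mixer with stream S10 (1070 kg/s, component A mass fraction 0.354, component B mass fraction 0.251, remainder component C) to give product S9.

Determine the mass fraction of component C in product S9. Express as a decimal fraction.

0.220

Vapour removed = 0.714×0.305×2220 = 483.45 kg/s; concentrate = 1736.6 kg/s.
component C reaching the mixer = 193.65 (from concentrate) + 1070×0.395 = 616.3 kg/s.
Product flow = 1736.6 + 1070 = 2806.6 kg/s; component C fraction = 0.220.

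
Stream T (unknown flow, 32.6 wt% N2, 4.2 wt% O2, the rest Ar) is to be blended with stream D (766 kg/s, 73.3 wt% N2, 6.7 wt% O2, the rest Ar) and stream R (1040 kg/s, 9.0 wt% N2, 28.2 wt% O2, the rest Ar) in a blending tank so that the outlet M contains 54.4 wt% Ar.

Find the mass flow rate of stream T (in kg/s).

2002 kg/s

Let T be the unknown flow. Total out = 1806 + T.
Ar balance: 806.32 + 0.632·T = 0.544·(1806 + T)
(0.632 − 0.544)·T = 0.544×1806 − 806.32 = 176.14
T = 176.14 / 0.088 = 2001.6 kg/s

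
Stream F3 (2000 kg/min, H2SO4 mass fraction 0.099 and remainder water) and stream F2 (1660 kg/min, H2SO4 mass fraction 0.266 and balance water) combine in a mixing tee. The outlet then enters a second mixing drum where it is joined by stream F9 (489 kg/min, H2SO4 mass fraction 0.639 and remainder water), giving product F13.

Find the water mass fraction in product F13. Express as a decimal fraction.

Overall, product flow = 4149 kg/min.
water in = 2000×0.901 + 1660×0.734 + 489×0.361 = 3197 kg/min.
water fraction in F13 = 0.771.

0.771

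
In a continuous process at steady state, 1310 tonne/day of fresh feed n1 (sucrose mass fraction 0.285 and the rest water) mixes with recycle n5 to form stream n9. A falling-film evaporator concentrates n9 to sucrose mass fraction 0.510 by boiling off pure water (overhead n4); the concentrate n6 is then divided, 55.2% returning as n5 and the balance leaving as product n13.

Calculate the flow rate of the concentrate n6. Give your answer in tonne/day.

1634 tonne/day

Overall sucrose balance (none leaves overhead): sucrose in fresh feed = sucrose in product, i.e. 1310×0.285 = (1−0.552)·n6·0.510.
n6 = 373.35/(0.510×0.448) = 1634.1 tonne/day.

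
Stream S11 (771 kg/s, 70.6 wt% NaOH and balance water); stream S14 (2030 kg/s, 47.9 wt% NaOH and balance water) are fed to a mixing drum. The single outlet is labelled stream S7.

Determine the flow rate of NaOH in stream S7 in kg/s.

NaOH out = NaOH in = 771×0.706 + 2030×0.479 = 1516.7 kg/s.

1517 kg/s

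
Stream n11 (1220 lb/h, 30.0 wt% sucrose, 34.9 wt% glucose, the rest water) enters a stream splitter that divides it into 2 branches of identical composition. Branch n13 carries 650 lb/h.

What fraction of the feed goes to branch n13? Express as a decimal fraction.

0.533

Fraction to n13 = 650/1220 = 0.5328.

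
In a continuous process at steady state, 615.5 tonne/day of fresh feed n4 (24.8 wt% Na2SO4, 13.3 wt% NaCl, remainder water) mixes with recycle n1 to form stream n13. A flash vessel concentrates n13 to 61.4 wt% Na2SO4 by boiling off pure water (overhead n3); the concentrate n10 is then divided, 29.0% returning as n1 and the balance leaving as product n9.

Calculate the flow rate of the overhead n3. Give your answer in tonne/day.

Overall Na2SO4 balance (none leaves overhead): Na2SO4 in fresh feed = Na2SO4 in product, i.e. 615.5×0.248 = (1−0.290)·n10·0.614.
n10 = 152.64/(0.614×0.710) = 350.15 tonne/day.
Recycle n1 = 0.290×350.15 = 101.54 tonne/day.
Combined feed n13 = 615.5 + 101.54 = 717.04 tonne/day.
Overhead n3 = n13 − n10 = 717.04 − 350.15 = 366.89 tonne/day.

366.9 tonne/day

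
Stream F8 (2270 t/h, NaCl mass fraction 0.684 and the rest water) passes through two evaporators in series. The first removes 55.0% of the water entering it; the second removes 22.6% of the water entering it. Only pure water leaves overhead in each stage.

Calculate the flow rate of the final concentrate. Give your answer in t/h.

1803 t/h

water in feed = 2270×0.316 = 717.32 t/h.
After stage 1: water left = (1−0.550)×717.32 = 322.79; stream total = 1875.5 t/h.
After stage 2: water left = (1−0.226)×322.79 = 249.84; final concentrate = 1802.5 t/h.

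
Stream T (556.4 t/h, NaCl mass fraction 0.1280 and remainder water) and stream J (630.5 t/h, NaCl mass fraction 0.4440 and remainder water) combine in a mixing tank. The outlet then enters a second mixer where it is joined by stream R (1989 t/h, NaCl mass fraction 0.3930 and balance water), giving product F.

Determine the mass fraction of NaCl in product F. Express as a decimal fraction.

Overall, product flow = 3175.9 t/h.
NaCl in = 556.4×0.128 + 630.5×0.444 + 1989×0.393 = 1132.8 t/h.
NaCl fraction in F = 0.3567.

0.3567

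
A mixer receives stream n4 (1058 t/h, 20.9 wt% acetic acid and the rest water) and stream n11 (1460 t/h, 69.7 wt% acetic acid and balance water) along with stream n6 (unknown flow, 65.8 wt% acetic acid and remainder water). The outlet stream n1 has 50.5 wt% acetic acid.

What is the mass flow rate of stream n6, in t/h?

214.7 t/h

Let n6 be the unknown flow. Total out = 2518 + n6.
acetic acid balance: 1238.7 + 0.658·n6 = 0.505·(2518 + n6)
(0.658 − 0.505)·n6 = 0.505×2518 − 1238.7 = 32.848
n6 = 32.848 / 0.153 = 214.69 t/h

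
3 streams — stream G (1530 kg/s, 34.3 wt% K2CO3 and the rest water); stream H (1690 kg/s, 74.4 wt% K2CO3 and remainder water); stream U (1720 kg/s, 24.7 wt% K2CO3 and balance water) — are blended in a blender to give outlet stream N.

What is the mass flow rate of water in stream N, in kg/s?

water out = water in = 1530×0.657 + 1690×0.256 + 1720×0.753 = 2733 kg/s.

2733 kg/s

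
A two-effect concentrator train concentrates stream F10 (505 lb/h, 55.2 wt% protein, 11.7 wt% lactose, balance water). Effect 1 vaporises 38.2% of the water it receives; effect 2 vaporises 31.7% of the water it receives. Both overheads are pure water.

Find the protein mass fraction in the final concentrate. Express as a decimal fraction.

water in feed = 505×0.331 = 167.16 lb/h.
After stage 1: water left = (1−0.382)×167.16 = 103.3; stream total = 441.15 lb/h.
After stage 2: water left = (1−0.317)×103.3 = 70.555; final concentrate = 408.4 lb/h.
protein fraction = 278.76/408.4 = 0.683.

0.683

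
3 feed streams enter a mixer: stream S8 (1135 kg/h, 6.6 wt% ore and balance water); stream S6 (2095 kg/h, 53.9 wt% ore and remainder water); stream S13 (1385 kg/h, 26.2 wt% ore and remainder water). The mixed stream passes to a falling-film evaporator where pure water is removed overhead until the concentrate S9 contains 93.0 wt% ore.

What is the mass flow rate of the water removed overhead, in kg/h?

2930 kg/h

ore entering = 1135×0.066 + 2095×0.539 + 1385×0.262 = 1567 kg/h.
All ore reports to S9, so S9 = 1567/0.930 = 1684.9 kg/h.
Total feed = 4615 kg/h; overhead = 4615 − 1684.9 = 2930.1 kg/h.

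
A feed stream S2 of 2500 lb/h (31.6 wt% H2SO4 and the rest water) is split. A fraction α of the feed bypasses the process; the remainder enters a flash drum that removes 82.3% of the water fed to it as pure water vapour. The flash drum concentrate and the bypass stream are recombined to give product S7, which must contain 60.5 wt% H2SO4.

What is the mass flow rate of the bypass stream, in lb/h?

378.6 lb/h

All 2500×0.316 = 790 lb/h of H2SO4 reaches S7, so S7 = 790/0.605 = 1305.8 lb/h and vapour = 1194.2 lb/h.
The evaporator receives (1−α)·2500 of feed at 0.684 water and removes 0.823 of that water:
0.823×0.684×(1−α)×2500 = 1194.2
(1−α) = 1194.2/1407.3 = 0.8486;  α = 0.1514.
Bypass flow = 0.1514×2500 = 378.58 lb/h.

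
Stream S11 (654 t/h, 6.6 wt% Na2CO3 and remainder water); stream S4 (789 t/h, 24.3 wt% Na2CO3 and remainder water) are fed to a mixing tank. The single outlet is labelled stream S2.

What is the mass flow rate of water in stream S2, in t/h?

water out = water in = 654×0.934 + 789×0.757 = 1208.1 t/h.

1208 t/h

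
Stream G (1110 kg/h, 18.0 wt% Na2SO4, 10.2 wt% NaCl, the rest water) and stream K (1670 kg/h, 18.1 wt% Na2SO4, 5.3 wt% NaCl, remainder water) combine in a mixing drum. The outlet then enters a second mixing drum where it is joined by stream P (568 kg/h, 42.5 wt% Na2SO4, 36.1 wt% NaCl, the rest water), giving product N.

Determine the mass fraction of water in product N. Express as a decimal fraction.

0.656

Overall, product flow = 3348 kg/h.
water in = 1110×0.718 + 1670×0.766 + 568×0.214 = 2197.8 kg/h.
water fraction in N = 0.656.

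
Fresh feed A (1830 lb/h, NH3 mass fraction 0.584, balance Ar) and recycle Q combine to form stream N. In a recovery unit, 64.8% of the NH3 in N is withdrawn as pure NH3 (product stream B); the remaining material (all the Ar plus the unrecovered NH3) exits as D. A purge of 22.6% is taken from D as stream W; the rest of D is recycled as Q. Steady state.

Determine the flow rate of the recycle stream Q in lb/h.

3007 lb/h

Ar enters only via A and leaves only via the purge: 1830×0.416 = 0.226×(Ar in D), and the recovery unit passes all Ar, so Ar in N = Ar in D = 3368.5 lb/h.
NH3 in N: m_A = 1830×0.584 + (1−0.226)·(1−0.648)·m_A, so m_A = 1068.7/0.7276 = 1468.9 lb/h.
D = (1−0.648)×1468.9 + 3368.5 = 3885.6 lb/h.
Recycle Q = (1−0.226)×3885.6 = 3007.4 lb/h.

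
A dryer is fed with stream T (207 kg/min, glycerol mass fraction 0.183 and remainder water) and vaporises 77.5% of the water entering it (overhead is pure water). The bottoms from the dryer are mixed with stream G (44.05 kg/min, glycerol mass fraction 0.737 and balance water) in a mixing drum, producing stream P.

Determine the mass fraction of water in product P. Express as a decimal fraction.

0.414

Vapour removed = 0.775×0.817×207 = 131.07 kg/min; concentrate = 75.933 kg/min.
water reaching the mixer = 38.052 (from concentrate) + 44.05×0.263 = 49.637 kg/min.
Product flow = 75.933 + 44.05 = 119.98 kg/min; water fraction = 0.414.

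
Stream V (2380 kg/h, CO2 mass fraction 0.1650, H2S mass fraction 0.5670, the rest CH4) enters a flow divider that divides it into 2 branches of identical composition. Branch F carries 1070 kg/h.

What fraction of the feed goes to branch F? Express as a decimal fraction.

Fraction to F = 1070/2380 = 0.4496.

0.450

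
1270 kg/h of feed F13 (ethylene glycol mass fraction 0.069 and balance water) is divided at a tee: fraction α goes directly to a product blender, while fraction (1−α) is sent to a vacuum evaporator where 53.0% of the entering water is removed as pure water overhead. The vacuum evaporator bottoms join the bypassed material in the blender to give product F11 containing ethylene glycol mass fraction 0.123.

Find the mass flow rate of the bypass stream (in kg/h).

All 1270×0.069 = 87.63 kg/h of ethylene glycol reaches F11, so F11 = 87.63/0.123 = 712.44 kg/h and vapour = 557.56 kg/h.
The evaporator receives (1−α)·1270 of feed at 0.931 water and removes 0.530 of that water:
0.530×0.931×(1−α)×1270 = 557.56
(1−α) = 557.56/626.66 = 0.8897;  α = 0.1103.
Bypass flow = 0.1103×1270 = 140.03 kg/h.

140 kg/h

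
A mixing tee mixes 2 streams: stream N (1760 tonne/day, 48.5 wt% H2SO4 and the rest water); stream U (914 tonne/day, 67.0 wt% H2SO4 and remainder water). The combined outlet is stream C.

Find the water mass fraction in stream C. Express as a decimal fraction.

Total flow out = 1760 + 914 = 2674 tonne/day.
water in = 1760×0.515 + 914×0.330 = 1208 tonne/day.
water mass fraction in C = 1208/2674 = 0.452.

0.452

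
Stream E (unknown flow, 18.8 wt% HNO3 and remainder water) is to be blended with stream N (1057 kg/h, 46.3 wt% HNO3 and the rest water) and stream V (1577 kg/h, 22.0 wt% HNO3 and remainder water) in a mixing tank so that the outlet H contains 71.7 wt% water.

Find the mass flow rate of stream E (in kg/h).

956.9 kg/h

Let E be the unknown flow. Total out = 2634 + E.
water balance: 1797.7 + 0.812·E = 0.717·(2634 + E)
(0.812 − 0.717)·E = 0.717×2634 − 1797.7 = 90.909
E = 90.909 / 0.095 = 956.94 kg/h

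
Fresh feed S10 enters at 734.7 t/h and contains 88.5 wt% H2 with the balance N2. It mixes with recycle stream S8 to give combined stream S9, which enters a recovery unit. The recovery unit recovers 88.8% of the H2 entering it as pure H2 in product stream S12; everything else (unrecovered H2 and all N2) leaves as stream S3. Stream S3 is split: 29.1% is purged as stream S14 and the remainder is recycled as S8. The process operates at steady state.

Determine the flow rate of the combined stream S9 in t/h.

996.6 t/h

N2 enters only via S10 and leaves only via the purge: 734.7×0.115 = 0.291×(N2 in S3), and the recovery unit passes all N2, so N2 in S9 = N2 in S3 = 290.35 t/h.
H2 in S9: m_A = 734.7×0.885 + (1−0.291)·(1−0.888)·m_A, so m_A = 650.21/0.9206 = 706.29 t/h.
S9 = 706.29 + 290.35 = 996.64 t/h.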